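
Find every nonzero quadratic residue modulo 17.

Square k = 1,…,8 (k and 17−k give the same square):
1²=1, 2²=4, 3²=9, 4²=16, 5²≡8, 6²≡2, 7²≡15, 8²≡13 (mod 17).
So the quadratic residues mod 17 are {1, 2, 4, 8, 9, 13, 15, 16}.

1 2 4 8 9 13 15 16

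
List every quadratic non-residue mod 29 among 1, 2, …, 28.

Square k = 1,…,14 (k and 29−k give the same square):
1²=1, 2²=4, 3²=9, 4²=16, 5²=25, 6²≡7, 7²≡20, 8²≡6, 9²≡23, 10²≡13, 11²≡5, 12²≡28, 13²≡24, 14²≡22 (mod 29).
The residues are {1, 4, 5, 6, 7, 9, 13, 16, 20, 22, 23, 24, 25, 28}; the non-residues are the remaining 14 nonzero classes.

2 3 8 10 11 12 14 15 17 18 19 21 26 27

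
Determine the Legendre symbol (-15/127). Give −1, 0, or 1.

First reduce: -15 ≡ 112 (mod 127).
Pull out 2^4: since 127 ≡ 7 (mod 8), (2/127) = +1, so (2/127)^4 = +1.
Reciprocity: 7 ≡ 3 and 127 ≡ 3 (mod 4), so (7/127) = −(127/7).
Reduce top mod 7: now compute (1/7).
Reached (1/7) = 1. Collecting the sign flips along the way, the symbol is -1.

-1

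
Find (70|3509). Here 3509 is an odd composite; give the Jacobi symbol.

Pull out 2: since 3509 ≡ 5 (mod 8), (2/3509) = -1.
Reciprocity: 35 ≡ 3 and 3509 ≡ 1 (mod 4), so (35/3509) = +(3509/35).
Reduce top mod 35: now compute (9/35).
Reciprocity: 9 ≡ 1 and 35 ≡ 3 (mod 4), so (9/35) = +(35/9).
Reduce top mod 9: now compute (8/9).
Pull out 2^3: since 9 ≡ 1 (mod 8), (2/9) = +1, so (2/9)^3 = +1.
Reached (1/9) = 1. Collecting the sign flips along the way, the symbol is -1.

-1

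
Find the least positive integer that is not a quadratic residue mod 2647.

3

(2/2647) = +1, so 2 is a residue.
(3/2647) = −1, so 3 is the smallest positive non-residue mod 2647.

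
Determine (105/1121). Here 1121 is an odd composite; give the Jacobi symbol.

-1

Reciprocity: 105 ≡ 1 and 1121 ≡ 1 (mod 4), so (105/1121) = +(1121/105).
Reduce top mod 105: now compute (71/105).
Reciprocity: 71 ≡ 3 and 105 ≡ 1 (mod 4), so (71/105) = +(105/71).
Reduce top mod 71: now compute (34/71).
Pull out 2: since 71 ≡ 7 (mod 8), (2/71) = +1.
Reciprocity: 17 ≡ 1 and 71 ≡ 3 (mod 4), so (17/71) = +(71/17).
Reduce top mod 17: now compute (3/17).
Reciprocity: 3 ≡ 3 and 17 ≡ 1 (mod 4), so (3/17) = +(17/3).
Reduce top mod 3: now compute (2/3).
Pull out 2: since 3 ≡ 3 (mod 8), (2/3) = -1.
Reached (1/3) = 1. Collecting the sign flips along the way, the symbol is -1.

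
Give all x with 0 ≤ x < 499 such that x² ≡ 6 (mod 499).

230, 269

Since 499 ≡ 3 (mod 4), a square root of 6 is 6^((499+1)/4) = 6^125 mod 499.
Repeated squaring: 6^2≡36, 6^4≡298, 6^8≡481, 6^16≡324, 6^32≡186, 6^64≡165 (mod 499).
6^125 = 6^(64+32+16+8+4+1) ≡ 230 (mod 499).
Check: 230² = 52900 ≡ 6 (mod 499). The two roots are 230 and 269.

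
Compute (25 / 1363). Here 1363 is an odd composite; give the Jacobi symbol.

1

Reciprocity: 25 ≡ 1 and 1363 ≡ 3 (mod 4), so (25/1363) = +(1363/25).
Reduce top mod 25: now compute (13/25).
Reciprocity: 13 ≡ 1 and 25 ≡ 1 (mod 4), so (13/25) = +(25/13).
Reduce top mod 13: now compute (12/13).
Pull out 2^2: since 13 ≡ 5 (mod 8), (2/13) = -1, so (2/13)^2 = +1.
Reciprocity: 3 ≡ 3 and 13 ≡ 1 (mod 4), so (3/13) = +(13/3).
Reduce top mod 3: now compute (1/3).
Reached (1/3) = 1. Collecting the sign flips along the way, the symbol is +1.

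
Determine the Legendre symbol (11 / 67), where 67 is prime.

Reciprocity: 11 ≡ 3 and 67 ≡ 3 (mod 4), so (11/67) = −(67/11).
Reduce top mod 11: now compute (1/11).
Reached (1/11) = 1. Collecting the sign flips along the way, the symbol is -1.

-1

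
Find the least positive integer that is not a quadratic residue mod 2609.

(2/2609) = +1, so 2 is a residue.
(3/2609) = −1, so 3 is the smallest positive non-residue mod 2609.

3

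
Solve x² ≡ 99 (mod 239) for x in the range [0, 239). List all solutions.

Since 239 ≡ 3 (mod 4), a square root of 99 is 99^((239+1)/4) = 99^60 mod 239.
Repeated squaring: 99^2≡2, 99^4≡4, 99^8≡16, 99^16≡17, 99^32≡50 (mod 239).
99^60 = 99^(32+16+8+4) ≡ 147 (mod 239).
Check: 147² = 21609 ≡ 99 (mod 239). The two roots are 92 and 147.

92, 147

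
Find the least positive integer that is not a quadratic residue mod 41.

3

(2/41) = +1, so 2 is a residue.
(3/41) = −1, so 3 is the smallest positive non-residue mod 41.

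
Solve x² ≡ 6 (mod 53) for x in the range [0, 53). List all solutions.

18, 35

53 ≡ 1 (mod 4), so we find a root by search.
Trying successive values, 18² = 324 ≡ 6 (mod 53). The other root is 53 − 18 = 35.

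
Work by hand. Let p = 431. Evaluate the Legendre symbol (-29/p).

-1

First reduce: -29 ≡ 402 (mod 431).
Pull out 2: since 431 ≡ 7 (mod 8), (2/431) = +1.
Reciprocity: 201 ≡ 1 and 431 ≡ 3 (mod 4), so (201/431) = +(431/201).
Reduce top mod 201: now compute (29/201).
Reciprocity: 29 ≡ 1 and 201 ≡ 1 (mod 4), so (29/201) = +(201/29).
Reduce top mod 29: now compute (27/29).
Reciprocity: 27 ≡ 3 and 29 ≡ 1 (mod 4), so (27/29) = +(29/27).
Reduce top mod 27: now compute (2/27).
Pull out 2: since 27 ≡ 3 (mod 8), (2/27) = -1.
Reached (1/27) = 1. Collecting the sign flips along the way, the symbol is -1.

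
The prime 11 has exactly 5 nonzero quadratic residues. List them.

1,3,4,5,9

Square k = 1,…,5 (k and 11−k give the same square):
1²=1, 2²=4, 3²=9, 4²≡5, 5²≡3 (mod 11).
So the quadratic residues mod 11 are {1, 3, 4, 5, 9}.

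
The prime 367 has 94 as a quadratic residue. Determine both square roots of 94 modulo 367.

182, 185

Since 367 ≡ 3 (mod 4), a square root of 94 is 94^((367+1)/4) = 94^92 mod 367.
Repeated squaring: 94^2≡28, 94^4≡50, 94^8≡298, 94^16≡357, 94^32≡100, 94^64≡91 (mod 367).
94^92 = 94^(64+16+8+4) ≡ 182 (mod 367).
Check: 182² = 33124 ≡ 94 (mod 367). The two roots are 182 and 185.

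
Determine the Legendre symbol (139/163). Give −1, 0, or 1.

-1

Reciprocity: 139 ≡ 3 and 163 ≡ 3 (mod 4), so (139/163) = −(163/139).
Reduce top mod 139: now compute (24/139).
Pull out 2^3: since 139 ≡ 3 (mod 8), (2/139) = -1, so (2/139)^3 = -1.
Reciprocity: 3 ≡ 3 and 139 ≡ 3 (mod 4), so (3/139) = −(139/3).
Reduce top mod 3: now compute (1/3).
Reached (1/3) = 1. Collecting the sign flips along the way, the symbol is -1.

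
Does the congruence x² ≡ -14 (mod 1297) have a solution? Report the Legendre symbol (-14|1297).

First reduce: -14 ≡ 1283 (mod 1297).
Reciprocity: 1283 ≡ 3 and 1297 ≡ 1 (mod 4), so (1283/1297) = +(1297/1283).
Reduce top mod 1283: now compute (14/1283).
Pull out 2: since 1283 ≡ 3 (mod 8), (2/1283) = -1.
Reciprocity: 7 ≡ 3 and 1283 ≡ 3 (mod 4), so (7/1283) = −(1283/7).
Reduce top mod 7: now compute (2/7).
Pull out 2: since 7 ≡ 7 (mod 8), (2/7) = +1.
Reached (1/7) = 1. Collecting the sign flips along the way, the symbol is +1.

1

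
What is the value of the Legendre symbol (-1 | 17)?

First reduce: -1 ≡ 16 (mod 17).
Pull out 2^4: since 17 ≡ 1 (mod 8), (2/17) = +1, so (2/17)^4 = +1.
Reached (1/17) = 1. Collecting the sign flips along the way, the symbol is +1.

1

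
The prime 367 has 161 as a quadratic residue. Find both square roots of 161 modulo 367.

Since 367 ≡ 3 (mod 4), a square root of 161 is 161^((367+1)/4) = 161^92 mod 367.
Repeated squaring: 161^2≡231, 161^4≡146, 161^8≡30, 161^16≡166, 161^32≡31, 161^64≡227 (mod 367).
161^92 = 161^(64+16+8+4) ≡ 287 (mod 367).
Check: 287² = 82369 ≡ 161 (mod 367). The two roots are 80 and 287.

80, 287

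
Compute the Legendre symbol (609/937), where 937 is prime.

-1

Euler's criterion: (609/937) ≡ 609^468 (mod 937).
609^2 ≡ 766 (mod 937)
609^4 ≡ 194 (mod 937)
609^8 ≡ 156 (mod 937)
609^16 ≡ 911 (mod 937)
609^32 ≡ 676 (mod 937)
609^64 ≡ 657 (mod 937)
609^128 ≡ 629 (mod 937)
609^256 ≡ 227 (mod 937)
609^468 = 609^(256+128+64+16+4) ≡ 936 (mod 937).
Result is 936 ≡ −1, so (609/937) = −1.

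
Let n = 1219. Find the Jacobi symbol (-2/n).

1

First reduce: -2 ≡ 1217 (mod 1219).
Reciprocity: 1217 ≡ 1 and 1219 ≡ 3 (mod 4), so (1217/1219) = +(1219/1217).
Reduce top mod 1217: now compute (2/1217).
Pull out 2: since 1217 ≡ 1 (mod 8), (2/1217) = +1.
Reached (1/1217) = 1. Collecting the sign flips along the way, the symbol is +1.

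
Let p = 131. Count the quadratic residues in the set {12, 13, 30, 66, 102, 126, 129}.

(12/131) = +1 → QR.
(13/131) = +1 → QR.
(30/131) = -1 → non-residue.
(66/131) = -1 → non-residue.
(102/131) = +1 → QR.
(126/131) = -1 → non-residue.
(129/131) = +1 → QR.
Total quadratic residues among the 7: 4.

4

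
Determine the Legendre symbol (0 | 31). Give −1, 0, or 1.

0

Top reduces to 0: gcd > 1, so the symbol is 0.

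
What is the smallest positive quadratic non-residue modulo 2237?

2

(2/2237) = −1, so 2 is the smallest positive non-residue mod 2237.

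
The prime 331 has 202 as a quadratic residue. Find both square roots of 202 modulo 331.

99, 232

Since 331 ≡ 3 (mod 4), a square root of 202 is 202^((331+1)/4) = 202^83 mod 331.
Repeated squaring: 202^2≡91, 202^4≡6, 202^8≡36, 202^16≡303, 202^32≡122, 202^64≡320 (mod 331).
202^83 = 202^(64+16+2+1) ≡ 232 (mod 331).
Check: 232² = 53824 ≡ 202 (mod 331). The two roots are 99 and 232.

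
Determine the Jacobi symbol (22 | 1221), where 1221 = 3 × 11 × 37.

0

Pull out 2: since 1221 ≡ 5 (mod 8), (2/1221) = -1.
Reciprocity: 11 ≡ 3 and 1221 ≡ 1 (mod 4), so (11/1221) = +(1221/11).
Reduce top mod 11: now compute (0/11).
Top reduces to 0: gcd > 1, so the symbol is 0.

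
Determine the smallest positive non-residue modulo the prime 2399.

(2/2399) = +1, so 2 is a residue.
(3/2399) = +1, so 3 is a residue.
(4/2399) = +1, so 4 is a residue.
(5/2399) = +1, so 5 is a residue.
(6/2399) = +1, so 6 is a residue.
(7/2399) = +1, so 7 is a residue.
(8/2399) = +1, so 8 is a residue.
(9/2399) = +1, so 9 is a residue.
(10/2399) = +1, so 10 is a residue.
(11/2399) = −1, so 11 is the smallest positive non-residue mod 2399.

11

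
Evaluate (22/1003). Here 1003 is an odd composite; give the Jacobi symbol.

-1

Pull out 2: since 1003 ≡ 3 (mod 8), (2/1003) = -1.
Reciprocity: 11 ≡ 3 and 1003 ≡ 3 (mod 4), so (11/1003) = −(1003/11).
Reduce top mod 11: now compute (2/11).
Pull out 2: since 11 ≡ 3 (mod 8), (2/11) = -1.
Reached (1/11) = 1. Collecting the sign flips along the way, the symbol is -1.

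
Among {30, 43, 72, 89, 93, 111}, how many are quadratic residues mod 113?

3

(30/113) = +1 → QR.
(43/113) = -1 → non-residue.
(72/113) = +1 → QR.
(89/113) = -1 → non-residue.
(93/113) = -1 → non-residue.
(111/113) = +1 → QR.
Total quadratic residues among the 6: 3.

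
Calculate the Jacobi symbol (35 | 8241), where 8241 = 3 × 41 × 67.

1

Reciprocity: 35 ≡ 3 and 8241 ≡ 1 (mod 4), so (35/8241) = +(8241/35).
Reduce top mod 35: now compute (16/35).
Pull out 2^4: since 35 ≡ 3 (mod 8), (2/35) = -1, so (2/35)^4 = +1.
Reached (1/35) = 1. Collecting the sign flips along the way, the symbol is +1.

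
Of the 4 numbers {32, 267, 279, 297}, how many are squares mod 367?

3

(32/367) = +1 → QR.
(267/367) = -1 → non-residue.
(279/367) = +1 → QR.
(297/367) = +1 → QR.
Total quadratic residues among the 4: 3.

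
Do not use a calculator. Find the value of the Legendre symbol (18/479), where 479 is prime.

1

Pull out 2: since 479 ≡ 7 (mod 8), (2/479) = +1.
Reciprocity: 9 ≡ 1 and 479 ≡ 3 (mod 4), so (9/479) = +(479/9).
Reduce top mod 9: now compute (2/9).
Pull out 2: since 9 ≡ 1 (mod 8), (2/9) = +1.
Reached (1/9) = 1. Collecting the sign flips along the way, the symbol is +1.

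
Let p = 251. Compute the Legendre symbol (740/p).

-1

First reduce: 740 ≡ 238 (mod 251).
Pull out 2: since 251 ≡ 3 (mod 8), (2/251) = -1.
Reciprocity: 119 ≡ 3 and 251 ≡ 3 (mod 4), so (119/251) = −(251/119).
Reduce top mod 119: now compute (13/119).
Reciprocity: 13 ≡ 1 and 119 ≡ 3 (mod 4), so (13/119) = +(119/13).
Reduce top mod 13: now compute (2/13).
Pull out 2: since 13 ≡ 5 (mod 8), (2/13) = -1.
Reached (1/13) = 1. Collecting the sign flips along the way, the symbol is -1.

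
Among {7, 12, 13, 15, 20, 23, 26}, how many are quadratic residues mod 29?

4

(7/29) = +1 → QR.
(12/29) = -1 → non-residue.
(13/29) = +1 → QR.
(15/29) = -1 → non-residue.
(20/29) = +1 → QR.
(23/29) = +1 → QR.
(26/29) = -1 → non-residue.
Total quadratic residues among the 7: 4.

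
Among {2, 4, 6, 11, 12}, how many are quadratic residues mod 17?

(2/17) = +1 → QR.
(4/17) = +1 → QR.
(6/17) = -1 → non-residue.
(11/17) = -1 → non-residue.
(12/17) = -1 → non-residue.
Total quadratic residues among the 5: 2.

2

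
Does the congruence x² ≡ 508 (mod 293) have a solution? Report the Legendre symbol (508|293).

First reduce: 508 ≡ 215 (mod 293).
Reciprocity: 215 ≡ 3 and 293 ≡ 1 (mod 4), so (215/293) = +(293/215).
Reduce top mod 215: now compute (78/215).
Pull out 2: since 215 ≡ 7 (mod 8), (2/215) = +1.
Reciprocity: 39 ≡ 3 and 215 ≡ 3 (mod 4), so (39/215) = −(215/39).
Reduce top mod 39: now compute (20/39).
Pull out 2^2: since 39 ≡ 7 (mod 8), (2/39) = +1, so (2/39)^2 = +1.
Reciprocity: 5 ≡ 1 and 39 ≡ 3 (mod 4), so (5/39) = +(39/5).
Reduce top mod 5: now compute (4/5).
Pull out 2^2: since 5 ≡ 5 (mod 8), (2/5) = -1, so (2/5)^2 = +1.
Reached (1/5) = 1. Collecting the sign flips along the way, the symbol is -1.

-1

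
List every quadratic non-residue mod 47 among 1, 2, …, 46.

Square k = 1,…,23 (k and 47−k give the same square):
1²=1, 2²=4, 3²=9, 4²=16, 5²=25, 6²=36, 7²≡2, 8²≡17, 9²≡34, 10²≡6, 11²≡27, 12²≡3, 13²≡28, 14²≡8, 15²≡37, 16²≡21, 17²≡7, 18²≡42, 19²≡32, 20²≡24, 21²≡18, 22²≡14, 23²≡12 (mod 47).
The residues are {1, 2, 3, 4, 6, 7, 8, 9, 12, 14, 16, 17, 18, 21, 24, 25, 27, 28, 32, 34, 36, 37, 42}; the non-residues are the remaining 23 nonzero classes.

5, 10, 11, 13, 15, 19, 20, 22, 23, 26, 29, 30, 31, 33, 35, 38, 39, 40, 41, 43, 44, 45, 46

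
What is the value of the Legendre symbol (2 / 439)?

1

Pull out 2: since 439 ≡ 7 (mod 8), (2/439) = +1.
Reached (1/439) = 1. Collecting the sign flips along the way, the symbol is +1.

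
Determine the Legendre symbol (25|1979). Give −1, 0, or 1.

1

Reciprocity: 25 ≡ 1 and 1979 ≡ 3 (mod 4), so (25/1979) = +(1979/25).
Reduce top mod 25: now compute (4/25).
Pull out 2^2: since 25 ≡ 1 (mod 8), (2/25) = +1, so (2/25)^2 = +1.
Reached (1/25) = 1. Collecting the sign flips along the way, the symbol is +1.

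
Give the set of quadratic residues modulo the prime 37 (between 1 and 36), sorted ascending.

Square k = 1,…,18 (k and 37−k give the same square):
1²=1, 2²=4, 3²=9, 4²=16, 5²=25, 6²=36, 7²≡12, 8²≡27, 9²≡7, 10²≡26, 11²≡10, 12²≡33, 13²≡21, 14²≡11, 15²≡3, 16²≡34, 17²≡30, 18²≡28 (mod 37).
So the quadratic residues mod 37 are {1, 3, 4, 7, 9, 10, 11, 12, 16, 21, 25, 26, 27, 28, 30, 33, 34, 36}.

1, 3, 4, 7, 9, 10, 11, 12, 16, 21, 25, 26, 27, 28, 30, 33, 34, 36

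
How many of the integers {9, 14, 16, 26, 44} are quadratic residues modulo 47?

(9/47) = +1 → QR.
(14/47) = +1 → QR.
(16/47) = +1 → QR.
(26/47) = -1 → non-residue.
(44/47) = -1 → non-residue.
Total quadratic residues among the 5: 3.

3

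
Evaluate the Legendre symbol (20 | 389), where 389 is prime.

Pull out 2^2: since 389 ≡ 5 (mod 8), (2/389) = -1, so (2/389)^2 = +1.
Reciprocity: 5 ≡ 1 and 389 ≡ 1 (mod 4), so (5/389) = +(389/5).
Reduce top mod 5: now compute (4/5).
Pull out 2^2: since 5 ≡ 5 (mod 8), (2/5) = -1, so (2/5)^2 = +1.
Reached (1/5) = 1. Collecting the sign flips along the way, the symbol is +1.

1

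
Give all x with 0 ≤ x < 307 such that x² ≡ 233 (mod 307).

Since 307 ≡ 3 (mod 4), a square root of 233 is 233^((307+1)/4) = 233^77 mod 307.
Repeated squaring: 233^2≡257, 233^4≡44, 233^8≡94, 233^16≡240, 233^32≡191, 233^64≡255 (mod 307).
233^77 = 233^(64+8+4+1) ≡ 141 (mod 307).
Check: 141² = 19881 ≡ 233 (mod 307). The two roots are 141 and 166.

141, 166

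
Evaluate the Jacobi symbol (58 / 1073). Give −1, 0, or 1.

0

Pull out 2: since 1073 ≡ 1 (mod 8), (2/1073) = +1.
Reciprocity: 29 ≡ 1 and 1073 ≡ 1 (mod 4), so (29/1073) = +(1073/29).
Reduce top mod 29: now compute (0/29).
Top reduces to 0: gcd > 1, so the symbol is 0.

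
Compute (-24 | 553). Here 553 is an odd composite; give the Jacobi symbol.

1

First reduce: -24 ≡ 529 (mod 553).
Reciprocity: 529 ≡ 1 and 553 ≡ 1 (mod 4), so (529/553) = +(553/529).
Reduce top mod 529: now compute (24/529).
Pull out 2^3: since 529 ≡ 1 (mod 8), (2/529) = +1, so (2/529)^3 = +1.
Reciprocity: 3 ≡ 3 and 529 ≡ 1 (mod 4), so (3/529) = +(529/3).
Reduce top mod 3: now compute (1/3).
Reached (1/3) = 1. Collecting the sign flips along the way, the symbol is +1.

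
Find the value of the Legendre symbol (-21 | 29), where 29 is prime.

-1

First reduce: -21 ≡ 8 (mod 29).
Pull out 2^3: since 29 ≡ 5 (mod 8), (2/29) = -1, so (2/29)^3 = -1.
Reached (1/29) = 1. Collecting the sign flips along the way, the symbol is -1.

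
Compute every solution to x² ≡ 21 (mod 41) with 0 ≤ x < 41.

41 ≡ 1 (mod 4), so we find a root by search.
Trying successive values, 12² = 144 ≡ 21 (mod 41). The other root is 41 − 12 = 29.

12, 29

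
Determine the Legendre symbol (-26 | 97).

Euler's criterion: (-26/97) ≡ 71^48 (mod 97).
71^2 ≡ 94 (mod 97)
71^4 ≡ 9 (mod 97)
71^8 ≡ 81 (mod 97)
71^16 ≡ 62 (mod 97)
71^32 ≡ 61 (mod 97)
71^48 = 71^(32+16) ≡ 96 (mod 97).
Result is 96 ≡ −1, so (-26/97) = −1.

-1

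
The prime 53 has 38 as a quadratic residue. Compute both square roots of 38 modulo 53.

53 ≡ 1 (mod 4), so we find a root by search.
Trying successive values, 12² = 144 ≡ 38 (mod 53). The other root is 53 − 12 = 41.

12, 41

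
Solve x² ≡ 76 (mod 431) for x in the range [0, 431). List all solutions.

37, 394

Since 431 ≡ 3 (mod 4), a square root of 76 is 76^((431+1)/4) = 76^108 mod 431.
Repeated squaring: 76^2≡173, 76^4≡190, 76^8≡327, 76^16≡41, 76^32≡388, 76^64≡125 (mod 431).
76^108 = 76^(64+32+8+4) ≡ 394 (mod 431).
Check: 394² = 155236 ≡ 76 (mod 431). The two roots are 37 and 394.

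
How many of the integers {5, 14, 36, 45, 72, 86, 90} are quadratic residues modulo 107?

(5/107) = -1 → non-residue.
(14/107) = +1 → QR.
(36/107) = +1 → QR.
(45/107) = -1 → non-residue.
(72/107) = -1 → non-residue.
(86/107) = +1 → QR.
(90/107) = +1 → QR.
Total quadratic residues among the 7: 4.

4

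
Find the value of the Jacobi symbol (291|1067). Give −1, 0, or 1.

Reciprocity: 291 ≡ 3 and 1067 ≡ 3 (mod 4), so (291/1067) = −(1067/291).
Reduce top mod 291: now compute (194/291).
Pull out 2: since 291 ≡ 3 (mod 8), (2/291) = -1.
Reciprocity: 97 ≡ 1 and 291 ≡ 3 (mod 4), so (97/291) = +(291/97).
Reduce top mod 97: now compute (0/97).
Top reduces to 0: gcd > 1, so the symbol is 0.

0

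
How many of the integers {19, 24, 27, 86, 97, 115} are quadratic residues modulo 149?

3

(19/149) = +1 → QR.
(24/149) = +1 → QR.
(27/149) = -1 → non-residue.
(86/149) = +1 → QR.
(97/149) = -1 → non-residue.
(115/149) = -1 → non-residue.
Total quadratic residues among the 6: 3.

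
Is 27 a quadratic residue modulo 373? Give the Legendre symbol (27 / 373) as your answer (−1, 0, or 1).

Reciprocity: 27 ≡ 3 and 373 ≡ 1 (mod 4), so (27/373) = +(373/27).
Reduce top mod 27: now compute (22/27).
Pull out 2: since 27 ≡ 3 (mod 8), (2/27) = -1.
Reciprocity: 11 ≡ 3 and 27 ≡ 3 (mod 4), so (11/27) = −(27/11).
Reduce top mod 11: now compute (5/11).
Reciprocity: 5 ≡ 1 and 11 ≡ 3 (mod 4), so (5/11) = +(11/5).
Reduce top mod 5: now compute (1/5).
Reached (1/5) = 1. Collecting the sign flips along the way, the symbol is +1.

1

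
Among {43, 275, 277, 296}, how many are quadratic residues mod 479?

2

(43/479) = -1 → non-residue.
(275/479) = +1 → QR.
(277/479) = +1 → QR.
(296/479) = -1 → non-residue.
Total quadratic residues among the 4: 2.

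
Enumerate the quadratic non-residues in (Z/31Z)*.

3 6 11 12 13 15 17 21 22 23 24 26 27 29 30

Square k = 1,…,15 (k and 31−k give the same square):
1²=1, 2²=4, 3²=9, 4²=16, 5²=25, 6²≡5, 7²≡18, 8²≡2, 9²≡19, 10²≡7, 11²≡28, 12²≡20, 13²≡14, 14²≡10, 15²≡8 (mod 31).
The residues are {1, 2, 4, 5, 7, 8, 9, 10, 14, 16, 18, 19, 20, 25, 28}; the non-residues are the remaining 15 nonzero classes.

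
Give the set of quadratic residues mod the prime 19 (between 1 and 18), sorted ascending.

Square k = 1,…,9 (k and 19−k give the same square):
1²=1, 2²=4, 3²=9, 4²=16, 5²≡6, 6²≡17, 7²≡11, 8²≡7, 9²≡5 (mod 19).
So the quadratic residues mod 19 are {1, 4, 5, 6, 7, 9, 11, 16, 17}.

1 4 5 6 7 9 11 16 17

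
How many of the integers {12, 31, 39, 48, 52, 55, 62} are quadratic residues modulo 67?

(12/67) = -1 → non-residue.
(31/67) = -1 → non-residue.
(39/67) = +1 → QR.
(48/67) = -1 → non-residue.
(52/67) = -1 → non-residue.
(55/67) = +1 → QR.
(62/67) = +1 → QR.
Total quadratic residues among the 7: 3.

3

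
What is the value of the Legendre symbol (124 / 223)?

Pull out 2^2: since 223 ≡ 7 (mod 8), (2/223) = +1, so (2/223)^2 = +1.
Reciprocity: 31 ≡ 3 and 223 ≡ 3 (mod 4), so (31/223) = −(223/31).
Reduce top mod 31: now compute (6/31).
Pull out 2: since 31 ≡ 7 (mod 8), (2/31) = +1.
Reciprocity: 3 ≡ 3 and 31 ≡ 3 (mod 4), so (3/31) = −(31/3).
Reduce top mod 3: now compute (1/3).
Reached (1/3) = 1. Collecting the sign flips along the way, the symbol is +1.

1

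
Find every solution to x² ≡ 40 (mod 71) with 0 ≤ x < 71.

18, 53

Since 71 ≡ 3 (mod 4), a square root of 40 is 40^((71+1)/4) = 40^18 mod 71.
Repeated squaring: 40^2≡38, 40^4≡24, 40^8≡8, 40^16≡64 (mod 71).
40^18 = 40^(16+2) ≡ 18 (mod 71).
Check: 18² = 324 ≡ 40 (mod 71). The two roots are 18 and 53.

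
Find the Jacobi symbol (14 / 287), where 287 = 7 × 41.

Pull out 2: since 287 ≡ 7 (mod 8), (2/287) = +1.
Reciprocity: 7 ≡ 3 and 287 ≡ 3 (mod 4), so (7/287) = −(287/7).
Reduce top mod 7: now compute (0/7).
Top reduces to 0: gcd > 1, so the symbol is 0.

0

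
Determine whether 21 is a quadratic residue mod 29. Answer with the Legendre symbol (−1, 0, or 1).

Reciprocity: 21 ≡ 1 and 29 ≡ 1 (mod 4), so (21/29) = +(29/21).
Reduce top mod 21: now compute (8/21).
Pull out 2^3: since 21 ≡ 5 (mod 8), (2/21) = -1, so (2/21)^3 = -1.
Reached (1/21) = 1. Collecting the sign flips along the way, the symbol is -1.

-1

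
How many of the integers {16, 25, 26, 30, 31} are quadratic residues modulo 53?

2

(16/53) = +1 → QR.
(25/53) = +1 → QR.
(26/53) = -1 → non-residue.
(30/53) = -1 → non-residue.
(31/53) = -1 → non-residue.
Total quadratic residues among the 5: 2.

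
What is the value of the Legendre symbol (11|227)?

Euler's criterion: (11/227) ≡ 11^113 (mod 227).
11^2 ≡ 121 (mod 227)
11^4 ≡ 113 (mod 227)
11^8 ≡ 57 (mod 227)
11^16 ≡ 71 (mod 227)
11^32 ≡ 47 (mod 227)
11^64 ≡ 166 (mod 227)
11^113 = 11^(64+32+16+1) ≡ 1 (mod 227).
Result is 1, so (11/227) = 1.

1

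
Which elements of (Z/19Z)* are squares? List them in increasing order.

1 4 5 6 7 9 11 16 17

Square k = 1,…,9 (k and 19−k give the same square):
1²=1, 2²=4, 3²=9, 4²=16, 5²≡6, 6²≡17, 7²≡11, 8²≡7, 9²≡5 (mod 19).
So the quadratic residues mod 19 are {1, 4, 5, 6, 7, 9, 11, 16, 17}.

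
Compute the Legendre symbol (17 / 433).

Reciprocity: 17 ≡ 1 and 433 ≡ 1 (mod 4), so (17/433) = +(433/17).
Reduce top mod 17: now compute (8/17).
Pull out 2^3: since 17 ≡ 1 (mod 8), (2/17) = +1, so (2/17)^3 = +1.
Reached (1/17) = 1. Collecting the sign flips along the way, the symbol is +1.

1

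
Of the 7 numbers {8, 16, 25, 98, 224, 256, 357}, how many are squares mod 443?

(8/443) = -1 → non-residue.
(16/443) = +1 → QR.
(25/443) = +1 → QR.
(98/443) = -1 → non-residue.
(224/443) = +1 → QR.
(256/443) = +1 → QR.
(357/443) = -1 → non-residue.
Total quadratic residues among the 7: 4.

4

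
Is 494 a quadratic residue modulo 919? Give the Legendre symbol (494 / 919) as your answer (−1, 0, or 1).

Pull out 2: since 919 ≡ 7 (mod 8), (2/919) = +1.
Reciprocity: 247 ≡ 3 and 919 ≡ 3 (mod 4), so (247/919) = −(919/247).
Reduce top mod 247: now compute (178/247).
Pull out 2: since 247 ≡ 7 (mod 8), (2/247) = +1.
Reciprocity: 89 ≡ 1 and 247 ≡ 3 (mod 4), so (89/247) = +(247/89).
Reduce top mod 89: now compute (69/89).
Reciprocity: 69 ≡ 1 and 89 ≡ 1 (mod 4), so (69/89) = +(89/69).
Reduce top mod 69: now compute (20/69).
Pull out 2^2: since 69 ≡ 5 (mod 8), (2/69) = -1, so (2/69)^2 = +1.
Reciprocity: 5 ≡ 1 and 69 ≡ 1 (mod 4), so (5/69) = +(69/5).
Reduce top mod 5: now compute (4/5).
Pull out 2^2: since 5 ≡ 5 (mod 8), (2/5) = -1, so (2/5)^2 = +1.
Reached (1/5) = 1. Collecting the sign flips along the way, the symbol is -1.

-1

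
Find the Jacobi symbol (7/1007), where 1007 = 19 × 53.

Reciprocity: 7 ≡ 3 and 1007 ≡ 3 (mod 4), so (7/1007) = −(1007/7).
Reduce top mod 7: now compute (6/7).
Pull out 2: since 7 ≡ 7 (mod 8), (2/7) = +1.
Reciprocity: 3 ≡ 3 and 7 ≡ 3 (mod 4), so (3/7) = −(7/3).
Reduce top mod 3: now compute (1/3).
Reached (1/3) = 1. Collecting the sign flips along the way, the symbol is +1.

1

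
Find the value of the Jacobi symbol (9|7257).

0

Reciprocity: 9 ≡ 1 and 7257 ≡ 1 (mod 4), so (9/7257) = +(7257/9).
Reduce top mod 9: now compute (3/9).
Reciprocity: 3 ≡ 3 and 9 ≡ 1 (mod 4), so (3/9) = +(9/3).
Reduce top mod 3: now compute (0/3).
Top reduces to 0: gcd > 1, so the symbol is 0.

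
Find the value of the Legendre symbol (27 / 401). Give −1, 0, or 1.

-1

Reciprocity: 27 ≡ 3 and 401 ≡ 1 (mod 4), so (27/401) = +(401/27).
Reduce top mod 27: now compute (23/27).
Reciprocity: 23 ≡ 3 and 27 ≡ 3 (mod 4), so (23/27) = −(27/23).
Reduce top mod 23: now compute (4/23).
Pull out 2^2: since 23 ≡ 7 (mod 8), (2/23) = +1, so (2/23)^2 = +1.
Reached (1/23) = 1. Collecting the sign flips along the way, the symbol is -1.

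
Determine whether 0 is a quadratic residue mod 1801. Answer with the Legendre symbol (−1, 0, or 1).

0

Top reduces to 0: gcd > 1, so the symbol is 0.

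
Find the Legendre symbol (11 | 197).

-1

Reciprocity: 11 ≡ 3 and 197 ≡ 1 (mod 4), so (11/197) = +(197/11).
Reduce top mod 11: now compute (10/11).
Pull out 2: since 11 ≡ 3 (mod 8), (2/11) = -1.
Reciprocity: 5 ≡ 1 and 11 ≡ 3 (mod 4), so (5/11) = +(11/5).
Reduce top mod 5: now compute (1/5).
Reached (1/5) = 1. Collecting the sign flips along the way, the symbol is -1.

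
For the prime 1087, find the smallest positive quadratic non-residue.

3

(2/1087) = +1, so 2 is a residue.
(3/1087) = −1, so 3 is the smallest positive non-residue mod 1087.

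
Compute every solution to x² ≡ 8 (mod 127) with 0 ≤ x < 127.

32, 95

Since 127 ≡ 3 (mod 4), a square root of 8 is 8^((127+1)/4) = 8^32 mod 127.
Repeated squaring: 8^2≡64, 8^4≡32, 8^8≡8, 8^16≡64, 8^32≡32 (mod 127).
8^32 = 8^(32) ≡ 32 (mod 127).
Check: 32² = 1024 ≡ 8 (mod 127). The two roots are 32 and 95.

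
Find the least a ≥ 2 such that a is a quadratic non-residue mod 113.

(2/113) = +1, so 2 is a residue.
(3/113) = −1, so 3 is the smallest positive non-residue mod 113.

3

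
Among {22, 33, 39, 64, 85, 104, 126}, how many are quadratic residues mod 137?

(22/137) = +1 → QR.
(33/137) = -1 → non-residue.
(39/137) = +1 → QR.
(64/137) = +1 → QR.
(85/137) = -1 → non-residue.
(104/137) = -1 → non-residue.
(126/137) = +1 → QR.
Total quadratic residues among the 7: 4.

4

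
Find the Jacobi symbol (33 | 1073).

Reciprocity: 33 ≡ 1 and 1073 ≡ 1 (mod 4), so (33/1073) = +(1073/33).
Reduce top mod 33: now compute (17/33).
Reciprocity: 17 ≡ 1 and 33 ≡ 1 (mod 4), so (17/33) = +(33/17).
Reduce top mod 17: now compute (16/17).
Pull out 2^4: since 17 ≡ 1 (mod 8), (2/17) = +1, so (2/17)^4 = +1.
Reached (1/17) = 1. Collecting the sign flips along the way, the symbol is +1.

1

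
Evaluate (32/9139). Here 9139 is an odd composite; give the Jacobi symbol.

Pull out 2^5: since 9139 ≡ 3 (mod 8), (2/9139) = -1, so (2/9139)^5 = -1.
Reached (1/9139) = 1. Collecting the sign flips along the way, the symbol is -1.

-1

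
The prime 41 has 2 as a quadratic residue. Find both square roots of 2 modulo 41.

41 ≡ 1 (mod 4), so we find a root by search.
Trying successive values, 17² = 289 ≡ 2 (mod 41). The other root is 41 − 17 = 24.

17, 24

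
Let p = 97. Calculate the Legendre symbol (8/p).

Euler's criterion: (8/97) ≡ 8^48 (mod 97).
8^2 ≡ 64 (mod 97)
8^4 ≡ 22 (mod 97)
8^8 ≡ 96 (mod 97)
8^16 ≡ 1 (mod 97)
8^32 ≡ 1 (mod 97)
8^48 = 8^(32+16) ≡ 1 (mod 97).
Result is 1, so (8/97) = 1.

1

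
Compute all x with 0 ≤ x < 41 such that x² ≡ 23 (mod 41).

8, 33

41 ≡ 1 (mod 4), so we find a root by search.
Trying successive values, 8² = 64 ≡ 23 (mod 41). The other root is 41 − 8 = 33.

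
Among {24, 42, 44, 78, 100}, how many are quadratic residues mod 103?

(24/103) = -1 → non-residue.
(42/103) = -1 → non-residue.
(44/103) = -1 → non-residue.
(78/103) = -1 → non-residue.
(100/103) = +1 → QR.
Total quadratic residues among the 5: 1.

1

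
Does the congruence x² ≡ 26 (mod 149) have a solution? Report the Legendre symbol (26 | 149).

Euler's criterion: (26/149) ≡ 26^74 (mod 149).
26^2 ≡ 80 (mod 149)
26^4 ≡ 142 (mod 149)
26^8 ≡ 49 (mod 149)
26^16 ≡ 17 (mod 149)
26^32 ≡ 140 (mod 149)
26^64 ≡ 81 (mod 149)
26^74 = 26^(64+8+2) ≡ 1 (mod 149).
Result is 1, so (26/149) = 1.

1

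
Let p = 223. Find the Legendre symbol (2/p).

Pull out 2: since 223 ≡ 7 (mod 8), (2/223) = +1.
Reached (1/223) = 1. Collecting the sign flips along the way, the symbol is +1.

1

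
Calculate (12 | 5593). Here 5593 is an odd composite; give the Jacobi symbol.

Pull out 2^2: since 5593 ≡ 1 (mod 8), (2/5593) = +1, so (2/5593)^2 = +1.
Reciprocity: 3 ≡ 3 and 5593 ≡ 1 (mod 4), so (3/5593) = +(5593/3).
Reduce top mod 3: now compute (1/3).
Reached (1/3) = 1. Collecting the sign flips along the way, the symbol is +1.

1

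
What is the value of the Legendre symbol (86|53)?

Euler's criterion: (86/53) ≡ 33^26 (mod 53).
33^2 ≡ 29 (mod 53)
33^4 ≡ 46 (mod 53)
33^8 ≡ 49 (mod 53)
33^16 ≡ 16 (mod 53)
33^26 = 33^(16+8+2) ≡ 52 (mod 53).
Result is 52 ≡ −1, so (86/53) = −1.

-1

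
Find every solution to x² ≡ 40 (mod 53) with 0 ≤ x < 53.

53 ≡ 1 (mod 4), so we find a root by search.
Trying successive values, 26² = 676 ≡ 40 (mod 53). The other root is 53 − 26 = 27.

26, 27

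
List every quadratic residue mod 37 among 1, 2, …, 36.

1, 3, 4, 7, 9, 10, 11, 12, 16, 21, 25, 26, 27, 28, 30, 33, 34, 36

Square k = 1,…,18 (k and 37−k give the same square):
1²=1, 2²=4, 3²=9, 4²=16, 5²=25, 6²=36, 7²≡12, 8²≡27, 9²≡7, 10²≡26, 11²≡10, 12²≡33, 13²≡21, 14²≡11, 15²≡3, 16²≡34, 17²≡30, 18²≡28 (mod 37).
So the quadratic residues mod 37 are {1, 3, 4, 7, 9, 10, 11, 12, 16, 21, 25, 26, 27, 28, 30, 33, 34, 36}.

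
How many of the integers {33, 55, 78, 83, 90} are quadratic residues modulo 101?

(33/101) = +1 → QR.
(55/101) = -1 → non-residue.
(78/101) = +1 → QR.
(83/101) = -1 → non-residue.
(90/101) = -1 → non-residue.
Total quadratic residues among the 5: 2.

2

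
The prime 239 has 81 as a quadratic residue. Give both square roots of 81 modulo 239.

9, 230

Since 239 ≡ 3 (mod 4), a square root of 81 is 81^((239+1)/4) = 81^60 mod 239.
Repeated squaring: 81^2≡108, 81^4≡192, 81^8≡58, 81^16≡18, 81^32≡85 (mod 239).
81^60 = 81^(32+16+8+4) ≡ 9 (mod 239).
Check: 9² = 81 ≡ 81 (mod 239). The two roots are 9 and 230.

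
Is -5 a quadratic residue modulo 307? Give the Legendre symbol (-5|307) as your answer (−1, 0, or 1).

Euler's criterion: (-5/307) ≡ 302^153 (mod 307).
302^2 ≡ 25 (mod 307)
302^4 ≡ 11 (mod 307)
302^8 ≡ 121 (mod 307)
302^16 ≡ 212 (mod 307)
302^32 ≡ 122 (mod 307)
302^64 ≡ 148 (mod 307)
302^128 ≡ 107 (mod 307)
302^153 = 302^(128+16+8+1) ≡ 1 (mod 307).
Result is 1, so (-5/307) = 1.

1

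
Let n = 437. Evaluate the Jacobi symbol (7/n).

-1

Reciprocity: 7 ≡ 3 and 437 ≡ 1 (mod 4), so (7/437) = +(437/7).
Reduce top mod 7: now compute (3/7).
Reciprocity: 3 ≡ 3 and 7 ≡ 3 (mod 4), so (3/7) = −(7/3).
Reduce top mod 3: now compute (1/3).
Reached (1/3) = 1. Collecting the sign flips along the way, the symbol is -1.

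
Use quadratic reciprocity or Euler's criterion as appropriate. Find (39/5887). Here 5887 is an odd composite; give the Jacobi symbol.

1

Reciprocity: 39 ≡ 3 and 5887 ≡ 3 (mod 4), so (39/5887) = −(5887/39).
Reduce top mod 39: now compute (37/39).
Reciprocity: 37 ≡ 1 and 39 ≡ 3 (mod 4), so (37/39) = +(39/37).
Reduce top mod 37: now compute (2/37).
Pull out 2: since 37 ≡ 5 (mod 8), (2/37) = -1.
Reached (1/37) = 1. Collecting the sign flips along the way, the symbol is +1.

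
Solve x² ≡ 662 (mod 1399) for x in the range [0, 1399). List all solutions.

232, 1167

Since 1399 ≡ 3 (mod 4), a square root of 662 is 662^((1399+1)/4) = 662^350 mod 1399.
Repeated squaring: 662^2≡357, 662^4≡140, 662^8≡14, 662^16≡196, 662^32≡643, 662^64≡744, 662^128≡931, 662^256≡780 (mod 1399).
662^350 = 662^(256+64+16+8+4+2) ≡ 232 (mod 1399).
Check: 232² = 53824 ≡ 662 (mod 1399). The two roots are 232 and 1167.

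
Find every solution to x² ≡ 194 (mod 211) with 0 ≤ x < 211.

Since 211 ≡ 3 (mod 4), a square root of 194 is 194^((211+1)/4) = 194^53 mod 211.
Repeated squaring: 194^2≡78, 194^4≡176, 194^8≡170, 194^16≡204, 194^32≡49 (mod 211).
194^53 = 194^(32+16+4+1) ≡ 163 (mod 211).
Check: 163² = 26569 ≡ 194 (mod 211). The two roots are 48 and 163.

48, 163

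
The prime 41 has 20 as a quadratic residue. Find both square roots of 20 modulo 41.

15, 26

41 ≡ 1 (mod 4), so we find a root by search.
Trying successive values, 15² = 225 ≡ 20 (mod 41). The other root is 41 − 15 = 26.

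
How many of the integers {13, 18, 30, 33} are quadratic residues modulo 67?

(13/67) = -1 → non-residue.
(18/67) = -1 → non-residue.
(30/67) = -1 → non-residue.
(33/67) = +1 → QR.
Total quadratic residues among the 4: 1.

1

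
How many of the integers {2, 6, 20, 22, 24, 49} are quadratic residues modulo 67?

4

(2/67) = -1 → non-residue.
(6/67) = +1 → QR.
(20/67) = -1 → non-residue.
(22/67) = +1 → QR.
(24/67) = +1 → QR.
(49/67) = +1 → QR.
Total quadratic residues among the 6: 4.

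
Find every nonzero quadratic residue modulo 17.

Square k = 1,…,8 (k and 17−k give the same square):
1²=1, 2²=4, 3²=9, 4²=16, 5²≡8, 6²≡2, 7²≡15, 8²≡13 (mod 17).
So the quadratic residues mod 17 are {1, 2, 4, 8, 9, 13, 15, 16}.

1, 2, 4, 8, 9, 13, 15, 16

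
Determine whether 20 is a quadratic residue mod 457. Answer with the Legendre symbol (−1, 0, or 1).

-1

Pull out 2^2: since 457 ≡ 1 (mod 8), (2/457) = +1, so (2/457)^2 = +1.
Reciprocity: 5 ≡ 1 and 457 ≡ 1 (mod 4), so (5/457) = +(457/5).
Reduce top mod 5: now compute (2/5).
Pull out 2: since 5 ≡ 5 (mod 8), (2/5) = -1.
Reached (1/5) = 1. Collecting the sign flips along the way, the symbol is -1.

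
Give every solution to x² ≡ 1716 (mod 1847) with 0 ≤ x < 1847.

Since 1847 ≡ 3 (mod 4), a square root of 1716 is 1716^((1847+1)/4) = 1716^462 mod 1847.
Repeated squaring: 1716^2≡538, 1716^4≡1312, 1716^8≡1787, 1716^16≡1753, 1716^32≡1448, 1716^64≡359, 1716^128≡1438, 1716^256≡1051 (mod 1847).
1716^462 = 1716^(256+128+64+8+4+2) ≡ 710 (mod 1847).
Check: 710² = 504100 ≡ 1716 (mod 1847). The two roots are 710 and 1137.

710, 1137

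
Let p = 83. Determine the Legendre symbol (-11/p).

-1

First reduce: -11 ≡ 72 (mod 83).
Pull out 2^3: since 83 ≡ 3 (mod 8), (2/83) = -1, so (2/83)^3 = -1.
Reciprocity: 9 ≡ 1 and 83 ≡ 3 (mod 4), so (9/83) = +(83/9).
Reduce top mod 9: now compute (2/9).
Pull out 2: since 9 ≡ 1 (mod 8), (2/9) = +1.
Reached (1/9) = 1. Collecting the sign flips along the way, the symbol is -1.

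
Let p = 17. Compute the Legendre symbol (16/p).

Euler's criterion: (16/17) ≡ 16^8 (mod 17).
16^2 ≡ 1 (mod 17)
16^4 ≡ 1 (mod 17)
16^8 ≡ 1 (mod 17)
16^8 = 16^(8) ≡ 1 (mod 17).
Result is 1, so (16/17) = 1.

1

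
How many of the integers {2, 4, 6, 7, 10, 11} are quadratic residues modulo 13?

2

(2/13) = -1 → non-residue.
(4/13) = +1 → QR.
(6/13) = -1 → non-residue.
(7/13) = -1 → non-residue.
(10/13) = +1 → QR.
(11/13) = -1 → non-residue.
Total quadratic residues among the 6: 2.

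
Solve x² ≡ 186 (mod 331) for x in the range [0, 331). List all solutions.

Since 331 ≡ 3 (mod 4), a square root of 186 is 186^((331+1)/4) = 186^83 mod 331.
Repeated squaring: 186^2≡172, 186^4≡125, 186^8≡68, 186^16≡321, 186^32≡100, 186^64≡70 (mod 331).
186^83 = 186^(64+16+2+1) ≡ 67 (mod 331).
Check: 67² = 4489 ≡ 186 (mod 331). The two roots are 67 and 264.

67, 264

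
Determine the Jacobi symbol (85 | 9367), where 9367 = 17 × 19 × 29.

0

Reciprocity: 85 ≡ 1 and 9367 ≡ 3 (mod 4), so (85/9367) = +(9367/85).
Reduce top mod 85: now compute (17/85).
Reciprocity: 17 ≡ 1 and 85 ≡ 1 (mod 4), so (17/85) = +(85/17).
Reduce top mod 17: now compute (0/17).
Top reduces to 0: gcd > 1, so the symbol is 0.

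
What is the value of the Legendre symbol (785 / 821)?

1

Reciprocity: 785 ≡ 1 and 821 ≡ 1 (mod 4), so (785/821) = +(821/785).
Reduce top mod 785: now compute (36/785).
Pull out 2^2: since 785 ≡ 1 (mod 8), (2/785) = +1, so (2/785)^2 = +1.
Reciprocity: 9 ≡ 1 and 785 ≡ 1 (mod 4), so (9/785) = +(785/9).
Reduce top mod 9: now compute (2/9).
Pull out 2: since 9 ≡ 1 (mod 8), (2/9) = +1.
Reached (1/9) = 1. Collecting the sign flips along the way, the symbol is +1.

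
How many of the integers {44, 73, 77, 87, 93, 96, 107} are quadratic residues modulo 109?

(44/109) = -1 → non-residue.
(73/109) = +1 → QR.
(77/109) = -1 → non-residue.
(87/109) = +1 → QR.
(93/109) = +1 → QR.
(96/109) = -1 → non-residue.
(107/109) = -1 → non-residue.
Total quadratic residues among the 7: 3.

3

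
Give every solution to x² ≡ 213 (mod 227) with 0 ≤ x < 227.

101, 126

Since 227 ≡ 3 (mod 4), a square root of 213 is 213^((227+1)/4) = 213^57 mod 227.
Repeated squaring: 213^2≡196, 213^4≡53, 213^8≡85, 213^16≡188, 213^32≡159 (mod 227).
213^57 = 213^(32+16+8+1) ≡ 101 (mod 227).
Check: 101² = 10201 ≡ 213 (mod 227). The two roots are 101 and 126.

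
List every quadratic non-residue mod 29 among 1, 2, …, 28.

Square k = 1,…,14 (k and 29−k give the same square):
1²=1, 2²=4, 3²=9, 4²=16, 5²=25, 6²≡7, 7²≡20, 8²≡6, 9²≡23, 10²≡13, 11²≡5, 12²≡28, 13²≡24, 14²≡22 (mod 29).
The residues are {1, 4, 5, 6, 7, 9, 13, 16, 20, 22, 23, 24, 25, 28}; the non-residues are the remaining 14 nonzero classes.

2,3,8,10,11,12,14,15,17,18,19,21,26,27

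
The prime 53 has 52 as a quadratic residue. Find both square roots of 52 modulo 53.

23, 30

53 ≡ 1 (mod 4), so we find a root by search.
Trying successive values, 23² = 529 ≡ 52 (mod 53). The other root is 53 − 23 = 30.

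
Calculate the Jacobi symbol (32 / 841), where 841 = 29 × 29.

Pull out 2^5: since 841 ≡ 1 (mod 8), (2/841) = +1, so (2/841)^5 = +1.
Reached (1/841) = 1. Collecting the sign flips along the way, the symbol is +1.

1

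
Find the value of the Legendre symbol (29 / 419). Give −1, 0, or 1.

Euler's criterion: (29/419) ≡ 29^209 (mod 419).
29^2 ≡ 3 (mod 419)
29^4 ≡ 9 (mod 419)
29^8 ≡ 81 (mod 419)
29^16 ≡ 276 (mod 419)
29^32 ≡ 337 (mod 419)
29^64 ≡ 20 (mod 419)
29^128 ≡ 400 (mod 419)
29^209 = 29^(128+64+16+1) ≡ 1 (mod 419).
Result is 1, so (29/419) = 1.

1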